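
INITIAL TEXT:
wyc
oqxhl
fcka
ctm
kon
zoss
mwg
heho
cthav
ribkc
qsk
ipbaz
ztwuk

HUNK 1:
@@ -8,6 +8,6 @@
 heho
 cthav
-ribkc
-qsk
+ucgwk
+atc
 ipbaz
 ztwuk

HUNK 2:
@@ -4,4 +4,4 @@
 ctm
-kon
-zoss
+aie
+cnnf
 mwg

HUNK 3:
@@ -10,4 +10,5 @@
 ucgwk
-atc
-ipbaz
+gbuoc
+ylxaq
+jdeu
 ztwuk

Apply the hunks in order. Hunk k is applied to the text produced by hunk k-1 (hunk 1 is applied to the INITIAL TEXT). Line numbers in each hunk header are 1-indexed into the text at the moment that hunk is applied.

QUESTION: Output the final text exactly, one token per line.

Answer: wyc
oqxhl
fcka
ctm
aie
cnnf
mwg
heho
cthav
ucgwk
gbuoc
ylxaq
jdeu
ztwuk

Derivation:
Hunk 1: at line 8 remove [ribkc,qsk] add [ucgwk,atc] -> 13 lines: wyc oqxhl fcka ctm kon zoss mwg heho cthav ucgwk atc ipbaz ztwuk
Hunk 2: at line 4 remove [kon,zoss] add [aie,cnnf] -> 13 lines: wyc oqxhl fcka ctm aie cnnf mwg heho cthav ucgwk atc ipbaz ztwuk
Hunk 3: at line 10 remove [atc,ipbaz] add [gbuoc,ylxaq,jdeu] -> 14 lines: wyc oqxhl fcka ctm aie cnnf mwg heho cthav ucgwk gbuoc ylxaq jdeu ztwuk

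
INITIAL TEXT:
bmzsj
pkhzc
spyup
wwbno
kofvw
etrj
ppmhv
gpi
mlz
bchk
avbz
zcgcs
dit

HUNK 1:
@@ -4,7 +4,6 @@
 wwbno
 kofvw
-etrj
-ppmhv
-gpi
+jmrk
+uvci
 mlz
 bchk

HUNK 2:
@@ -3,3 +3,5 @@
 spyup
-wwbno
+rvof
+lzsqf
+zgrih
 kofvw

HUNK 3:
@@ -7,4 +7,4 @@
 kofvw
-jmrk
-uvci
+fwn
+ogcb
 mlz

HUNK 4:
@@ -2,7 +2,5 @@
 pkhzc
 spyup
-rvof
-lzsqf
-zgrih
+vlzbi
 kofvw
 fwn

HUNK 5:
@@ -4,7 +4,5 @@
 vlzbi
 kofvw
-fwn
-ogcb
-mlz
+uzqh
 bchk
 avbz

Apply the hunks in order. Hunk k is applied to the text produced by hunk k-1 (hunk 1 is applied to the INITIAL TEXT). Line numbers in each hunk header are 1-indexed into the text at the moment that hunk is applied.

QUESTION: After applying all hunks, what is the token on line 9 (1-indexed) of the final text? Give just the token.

Hunk 1: at line 4 remove [etrj,ppmhv,gpi] add [jmrk,uvci] -> 12 lines: bmzsj pkhzc spyup wwbno kofvw jmrk uvci mlz bchk avbz zcgcs dit
Hunk 2: at line 3 remove [wwbno] add [rvof,lzsqf,zgrih] -> 14 lines: bmzsj pkhzc spyup rvof lzsqf zgrih kofvw jmrk uvci mlz bchk avbz zcgcs dit
Hunk 3: at line 7 remove [jmrk,uvci] add [fwn,ogcb] -> 14 lines: bmzsj pkhzc spyup rvof lzsqf zgrih kofvw fwn ogcb mlz bchk avbz zcgcs dit
Hunk 4: at line 2 remove [rvof,lzsqf,zgrih] add [vlzbi] -> 12 lines: bmzsj pkhzc spyup vlzbi kofvw fwn ogcb mlz bchk avbz zcgcs dit
Hunk 5: at line 4 remove [fwn,ogcb,mlz] add [uzqh] -> 10 lines: bmzsj pkhzc spyup vlzbi kofvw uzqh bchk avbz zcgcs dit
Final line 9: zcgcs

Answer: zcgcs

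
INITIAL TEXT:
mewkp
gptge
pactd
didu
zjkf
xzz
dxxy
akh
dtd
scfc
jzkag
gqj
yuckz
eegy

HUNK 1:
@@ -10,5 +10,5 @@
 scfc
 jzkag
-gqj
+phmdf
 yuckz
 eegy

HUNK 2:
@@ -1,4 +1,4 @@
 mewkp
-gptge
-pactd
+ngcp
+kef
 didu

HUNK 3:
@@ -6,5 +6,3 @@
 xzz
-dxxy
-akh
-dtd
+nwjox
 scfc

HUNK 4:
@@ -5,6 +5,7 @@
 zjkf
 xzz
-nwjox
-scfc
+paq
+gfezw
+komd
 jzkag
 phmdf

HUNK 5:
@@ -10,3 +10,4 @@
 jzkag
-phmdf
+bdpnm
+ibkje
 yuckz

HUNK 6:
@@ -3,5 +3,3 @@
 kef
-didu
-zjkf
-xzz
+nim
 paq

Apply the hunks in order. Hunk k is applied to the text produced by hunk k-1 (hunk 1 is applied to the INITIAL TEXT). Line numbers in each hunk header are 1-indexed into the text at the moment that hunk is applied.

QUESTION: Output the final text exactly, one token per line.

Answer: mewkp
ngcp
kef
nim
paq
gfezw
komd
jzkag
bdpnm
ibkje
yuckz
eegy

Derivation:
Hunk 1: at line 10 remove [gqj] add [phmdf] -> 14 lines: mewkp gptge pactd didu zjkf xzz dxxy akh dtd scfc jzkag phmdf yuckz eegy
Hunk 2: at line 1 remove [gptge,pactd] add [ngcp,kef] -> 14 lines: mewkp ngcp kef didu zjkf xzz dxxy akh dtd scfc jzkag phmdf yuckz eegy
Hunk 3: at line 6 remove [dxxy,akh,dtd] add [nwjox] -> 12 lines: mewkp ngcp kef didu zjkf xzz nwjox scfc jzkag phmdf yuckz eegy
Hunk 4: at line 5 remove [nwjox,scfc] add [paq,gfezw,komd] -> 13 lines: mewkp ngcp kef didu zjkf xzz paq gfezw komd jzkag phmdf yuckz eegy
Hunk 5: at line 10 remove [phmdf] add [bdpnm,ibkje] -> 14 lines: mewkp ngcp kef didu zjkf xzz paq gfezw komd jzkag bdpnm ibkje yuckz eegy
Hunk 6: at line 3 remove [didu,zjkf,xzz] add [nim] -> 12 lines: mewkp ngcp kef nim paq gfezw komd jzkag bdpnm ibkje yuckz eegy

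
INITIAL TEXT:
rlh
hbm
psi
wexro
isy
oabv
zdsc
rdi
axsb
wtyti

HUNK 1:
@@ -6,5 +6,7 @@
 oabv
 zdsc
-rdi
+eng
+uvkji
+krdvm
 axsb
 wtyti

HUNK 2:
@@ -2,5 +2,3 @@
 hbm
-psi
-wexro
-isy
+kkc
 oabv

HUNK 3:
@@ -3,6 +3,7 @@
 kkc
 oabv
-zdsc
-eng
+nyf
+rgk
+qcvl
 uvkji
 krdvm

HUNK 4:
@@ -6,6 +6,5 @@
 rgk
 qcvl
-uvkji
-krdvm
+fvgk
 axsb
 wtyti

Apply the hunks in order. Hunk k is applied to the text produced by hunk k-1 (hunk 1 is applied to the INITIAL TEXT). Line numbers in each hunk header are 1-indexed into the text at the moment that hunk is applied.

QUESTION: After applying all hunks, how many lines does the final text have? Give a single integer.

Answer: 10

Derivation:
Hunk 1: at line 6 remove [rdi] add [eng,uvkji,krdvm] -> 12 lines: rlh hbm psi wexro isy oabv zdsc eng uvkji krdvm axsb wtyti
Hunk 2: at line 2 remove [psi,wexro,isy] add [kkc] -> 10 lines: rlh hbm kkc oabv zdsc eng uvkji krdvm axsb wtyti
Hunk 3: at line 3 remove [zdsc,eng] add [nyf,rgk,qcvl] -> 11 lines: rlh hbm kkc oabv nyf rgk qcvl uvkji krdvm axsb wtyti
Hunk 4: at line 6 remove [uvkji,krdvm] add [fvgk] -> 10 lines: rlh hbm kkc oabv nyf rgk qcvl fvgk axsb wtyti
Final line count: 10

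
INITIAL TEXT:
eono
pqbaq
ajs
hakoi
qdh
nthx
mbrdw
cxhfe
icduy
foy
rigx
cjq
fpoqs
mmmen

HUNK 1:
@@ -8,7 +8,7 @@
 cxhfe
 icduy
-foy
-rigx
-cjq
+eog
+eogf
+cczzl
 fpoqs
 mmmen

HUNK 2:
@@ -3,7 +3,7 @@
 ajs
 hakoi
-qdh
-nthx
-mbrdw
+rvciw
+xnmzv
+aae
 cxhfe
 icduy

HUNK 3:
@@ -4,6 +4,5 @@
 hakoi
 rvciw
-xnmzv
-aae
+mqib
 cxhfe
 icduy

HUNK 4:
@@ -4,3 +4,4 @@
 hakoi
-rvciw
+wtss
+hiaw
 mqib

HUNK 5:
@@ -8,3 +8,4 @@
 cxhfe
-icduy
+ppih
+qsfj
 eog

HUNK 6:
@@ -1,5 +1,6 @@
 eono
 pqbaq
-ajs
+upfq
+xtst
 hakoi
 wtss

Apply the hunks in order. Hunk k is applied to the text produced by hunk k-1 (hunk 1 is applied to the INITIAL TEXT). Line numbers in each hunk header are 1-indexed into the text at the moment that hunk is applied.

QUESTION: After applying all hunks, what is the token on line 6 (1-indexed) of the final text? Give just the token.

Answer: wtss

Derivation:
Hunk 1: at line 8 remove [foy,rigx,cjq] add [eog,eogf,cczzl] -> 14 lines: eono pqbaq ajs hakoi qdh nthx mbrdw cxhfe icduy eog eogf cczzl fpoqs mmmen
Hunk 2: at line 3 remove [qdh,nthx,mbrdw] add [rvciw,xnmzv,aae] -> 14 lines: eono pqbaq ajs hakoi rvciw xnmzv aae cxhfe icduy eog eogf cczzl fpoqs mmmen
Hunk 3: at line 4 remove [xnmzv,aae] add [mqib] -> 13 lines: eono pqbaq ajs hakoi rvciw mqib cxhfe icduy eog eogf cczzl fpoqs mmmen
Hunk 4: at line 4 remove [rvciw] add [wtss,hiaw] -> 14 lines: eono pqbaq ajs hakoi wtss hiaw mqib cxhfe icduy eog eogf cczzl fpoqs mmmen
Hunk 5: at line 8 remove [icduy] add [ppih,qsfj] -> 15 lines: eono pqbaq ajs hakoi wtss hiaw mqib cxhfe ppih qsfj eog eogf cczzl fpoqs mmmen
Hunk 6: at line 1 remove [ajs] add [upfq,xtst] -> 16 lines: eono pqbaq upfq xtst hakoi wtss hiaw mqib cxhfe ppih qsfj eog eogf cczzl fpoqs mmmen
Final line 6: wtss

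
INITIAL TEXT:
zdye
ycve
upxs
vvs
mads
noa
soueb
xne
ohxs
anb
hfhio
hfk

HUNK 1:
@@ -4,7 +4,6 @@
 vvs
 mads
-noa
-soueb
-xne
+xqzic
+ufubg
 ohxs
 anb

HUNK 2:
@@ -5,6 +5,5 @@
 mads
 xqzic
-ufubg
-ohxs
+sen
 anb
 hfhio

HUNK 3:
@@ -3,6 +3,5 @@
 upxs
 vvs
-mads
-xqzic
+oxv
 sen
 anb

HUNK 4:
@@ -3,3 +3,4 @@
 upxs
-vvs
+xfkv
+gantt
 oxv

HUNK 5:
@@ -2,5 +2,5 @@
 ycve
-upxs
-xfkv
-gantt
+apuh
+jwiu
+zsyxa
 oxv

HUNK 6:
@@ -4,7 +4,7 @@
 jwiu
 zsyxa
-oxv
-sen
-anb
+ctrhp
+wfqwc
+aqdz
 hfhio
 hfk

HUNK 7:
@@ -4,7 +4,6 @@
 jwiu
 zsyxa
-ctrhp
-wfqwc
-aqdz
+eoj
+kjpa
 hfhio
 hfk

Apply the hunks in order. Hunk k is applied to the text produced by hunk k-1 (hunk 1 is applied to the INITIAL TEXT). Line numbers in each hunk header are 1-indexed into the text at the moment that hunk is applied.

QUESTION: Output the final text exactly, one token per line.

Answer: zdye
ycve
apuh
jwiu
zsyxa
eoj
kjpa
hfhio
hfk

Derivation:
Hunk 1: at line 4 remove [noa,soueb,xne] add [xqzic,ufubg] -> 11 lines: zdye ycve upxs vvs mads xqzic ufubg ohxs anb hfhio hfk
Hunk 2: at line 5 remove [ufubg,ohxs] add [sen] -> 10 lines: zdye ycve upxs vvs mads xqzic sen anb hfhio hfk
Hunk 3: at line 3 remove [mads,xqzic] add [oxv] -> 9 lines: zdye ycve upxs vvs oxv sen anb hfhio hfk
Hunk 4: at line 3 remove [vvs] add [xfkv,gantt] -> 10 lines: zdye ycve upxs xfkv gantt oxv sen anb hfhio hfk
Hunk 5: at line 2 remove [upxs,xfkv,gantt] add [apuh,jwiu,zsyxa] -> 10 lines: zdye ycve apuh jwiu zsyxa oxv sen anb hfhio hfk
Hunk 6: at line 4 remove [oxv,sen,anb] add [ctrhp,wfqwc,aqdz] -> 10 lines: zdye ycve apuh jwiu zsyxa ctrhp wfqwc aqdz hfhio hfk
Hunk 7: at line 4 remove [ctrhp,wfqwc,aqdz] add [eoj,kjpa] -> 9 lines: zdye ycve apuh jwiu zsyxa eoj kjpa hfhio hfk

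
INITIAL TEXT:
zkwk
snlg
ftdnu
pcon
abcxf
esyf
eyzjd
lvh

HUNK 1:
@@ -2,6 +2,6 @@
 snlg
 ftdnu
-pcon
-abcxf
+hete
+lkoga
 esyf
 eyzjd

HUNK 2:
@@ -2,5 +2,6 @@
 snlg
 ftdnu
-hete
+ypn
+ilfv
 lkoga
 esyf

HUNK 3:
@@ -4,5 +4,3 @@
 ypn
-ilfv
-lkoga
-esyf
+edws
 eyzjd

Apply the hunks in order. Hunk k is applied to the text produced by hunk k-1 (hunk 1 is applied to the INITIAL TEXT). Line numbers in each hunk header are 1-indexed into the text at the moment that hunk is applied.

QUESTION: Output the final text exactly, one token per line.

Hunk 1: at line 2 remove [pcon,abcxf] add [hete,lkoga] -> 8 lines: zkwk snlg ftdnu hete lkoga esyf eyzjd lvh
Hunk 2: at line 2 remove [hete] add [ypn,ilfv] -> 9 lines: zkwk snlg ftdnu ypn ilfv lkoga esyf eyzjd lvh
Hunk 3: at line 4 remove [ilfv,lkoga,esyf] add [edws] -> 7 lines: zkwk snlg ftdnu ypn edws eyzjd lvh

Answer: zkwk
snlg
ftdnu
ypn
edws
eyzjd
lvh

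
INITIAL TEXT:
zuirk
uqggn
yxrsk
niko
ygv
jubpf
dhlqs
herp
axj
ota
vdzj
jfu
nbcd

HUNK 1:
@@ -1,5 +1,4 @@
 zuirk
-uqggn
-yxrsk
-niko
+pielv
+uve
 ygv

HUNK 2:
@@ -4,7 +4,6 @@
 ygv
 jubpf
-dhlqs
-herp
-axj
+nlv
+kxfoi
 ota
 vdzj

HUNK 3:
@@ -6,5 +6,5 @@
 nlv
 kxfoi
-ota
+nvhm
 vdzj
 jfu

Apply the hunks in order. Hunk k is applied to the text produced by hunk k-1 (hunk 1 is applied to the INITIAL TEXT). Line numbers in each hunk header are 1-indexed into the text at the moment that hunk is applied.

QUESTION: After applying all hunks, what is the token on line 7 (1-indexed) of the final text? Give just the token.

Answer: kxfoi

Derivation:
Hunk 1: at line 1 remove [uqggn,yxrsk,niko] add [pielv,uve] -> 12 lines: zuirk pielv uve ygv jubpf dhlqs herp axj ota vdzj jfu nbcd
Hunk 2: at line 4 remove [dhlqs,herp,axj] add [nlv,kxfoi] -> 11 lines: zuirk pielv uve ygv jubpf nlv kxfoi ota vdzj jfu nbcd
Hunk 3: at line 6 remove [ota] add [nvhm] -> 11 lines: zuirk pielv uve ygv jubpf nlv kxfoi nvhm vdzj jfu nbcd
Final line 7: kxfoi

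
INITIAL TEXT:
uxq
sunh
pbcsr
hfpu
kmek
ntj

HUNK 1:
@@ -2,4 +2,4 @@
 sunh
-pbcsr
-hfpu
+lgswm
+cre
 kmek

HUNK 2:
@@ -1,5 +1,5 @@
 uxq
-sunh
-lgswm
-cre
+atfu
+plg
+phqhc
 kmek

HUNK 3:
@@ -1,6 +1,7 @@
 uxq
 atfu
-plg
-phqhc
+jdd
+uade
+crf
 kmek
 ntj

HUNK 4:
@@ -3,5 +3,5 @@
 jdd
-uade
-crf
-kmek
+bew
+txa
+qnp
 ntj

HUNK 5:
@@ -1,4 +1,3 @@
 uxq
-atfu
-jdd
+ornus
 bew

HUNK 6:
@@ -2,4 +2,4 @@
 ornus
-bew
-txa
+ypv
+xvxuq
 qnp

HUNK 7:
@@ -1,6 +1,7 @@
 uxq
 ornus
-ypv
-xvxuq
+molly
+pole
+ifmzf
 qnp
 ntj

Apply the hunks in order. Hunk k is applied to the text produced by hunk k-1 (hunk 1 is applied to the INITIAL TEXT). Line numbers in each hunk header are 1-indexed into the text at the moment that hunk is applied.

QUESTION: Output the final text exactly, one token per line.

Answer: uxq
ornus
molly
pole
ifmzf
qnp
ntj

Derivation:
Hunk 1: at line 2 remove [pbcsr,hfpu] add [lgswm,cre] -> 6 lines: uxq sunh lgswm cre kmek ntj
Hunk 2: at line 1 remove [sunh,lgswm,cre] add [atfu,plg,phqhc] -> 6 lines: uxq atfu plg phqhc kmek ntj
Hunk 3: at line 1 remove [plg,phqhc] add [jdd,uade,crf] -> 7 lines: uxq atfu jdd uade crf kmek ntj
Hunk 4: at line 3 remove [uade,crf,kmek] add [bew,txa,qnp] -> 7 lines: uxq atfu jdd bew txa qnp ntj
Hunk 5: at line 1 remove [atfu,jdd] add [ornus] -> 6 lines: uxq ornus bew txa qnp ntj
Hunk 6: at line 2 remove [bew,txa] add [ypv,xvxuq] -> 6 lines: uxq ornus ypv xvxuq qnp ntj
Hunk 7: at line 1 remove [ypv,xvxuq] add [molly,pole,ifmzf] -> 7 lines: uxq ornus molly pole ifmzf qnp ntj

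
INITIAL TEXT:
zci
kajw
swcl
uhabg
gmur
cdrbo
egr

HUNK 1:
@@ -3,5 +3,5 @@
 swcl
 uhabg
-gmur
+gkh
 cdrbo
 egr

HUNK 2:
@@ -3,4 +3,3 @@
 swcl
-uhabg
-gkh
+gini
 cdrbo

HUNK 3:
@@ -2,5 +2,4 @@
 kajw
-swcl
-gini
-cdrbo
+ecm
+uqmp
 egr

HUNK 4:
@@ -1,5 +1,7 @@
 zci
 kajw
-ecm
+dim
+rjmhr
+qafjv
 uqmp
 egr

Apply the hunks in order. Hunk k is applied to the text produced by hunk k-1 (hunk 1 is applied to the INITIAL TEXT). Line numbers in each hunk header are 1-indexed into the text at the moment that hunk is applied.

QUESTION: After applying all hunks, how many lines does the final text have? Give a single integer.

Answer: 7

Derivation:
Hunk 1: at line 3 remove [gmur] add [gkh] -> 7 lines: zci kajw swcl uhabg gkh cdrbo egr
Hunk 2: at line 3 remove [uhabg,gkh] add [gini] -> 6 lines: zci kajw swcl gini cdrbo egr
Hunk 3: at line 2 remove [swcl,gini,cdrbo] add [ecm,uqmp] -> 5 lines: zci kajw ecm uqmp egr
Hunk 4: at line 1 remove [ecm] add [dim,rjmhr,qafjv] -> 7 lines: zci kajw dim rjmhr qafjv uqmp egr
Final line count: 7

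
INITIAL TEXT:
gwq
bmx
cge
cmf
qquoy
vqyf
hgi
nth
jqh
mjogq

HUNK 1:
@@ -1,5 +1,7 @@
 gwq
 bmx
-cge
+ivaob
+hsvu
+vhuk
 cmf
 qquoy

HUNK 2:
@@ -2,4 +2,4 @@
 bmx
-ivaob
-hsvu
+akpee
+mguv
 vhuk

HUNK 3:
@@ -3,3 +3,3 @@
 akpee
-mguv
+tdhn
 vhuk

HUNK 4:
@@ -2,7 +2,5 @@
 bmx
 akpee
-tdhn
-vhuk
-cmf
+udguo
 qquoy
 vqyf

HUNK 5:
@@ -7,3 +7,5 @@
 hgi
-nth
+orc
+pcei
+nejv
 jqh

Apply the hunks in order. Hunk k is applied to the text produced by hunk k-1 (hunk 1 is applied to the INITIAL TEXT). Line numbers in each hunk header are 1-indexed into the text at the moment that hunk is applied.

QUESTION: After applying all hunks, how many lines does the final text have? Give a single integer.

Answer: 12

Derivation:
Hunk 1: at line 1 remove [cge] add [ivaob,hsvu,vhuk] -> 12 lines: gwq bmx ivaob hsvu vhuk cmf qquoy vqyf hgi nth jqh mjogq
Hunk 2: at line 2 remove [ivaob,hsvu] add [akpee,mguv] -> 12 lines: gwq bmx akpee mguv vhuk cmf qquoy vqyf hgi nth jqh mjogq
Hunk 3: at line 3 remove [mguv] add [tdhn] -> 12 lines: gwq bmx akpee tdhn vhuk cmf qquoy vqyf hgi nth jqh mjogq
Hunk 4: at line 2 remove [tdhn,vhuk,cmf] add [udguo] -> 10 lines: gwq bmx akpee udguo qquoy vqyf hgi nth jqh mjogq
Hunk 5: at line 7 remove [nth] add [orc,pcei,nejv] -> 12 lines: gwq bmx akpee udguo qquoy vqyf hgi orc pcei nejv jqh mjogq
Final line count: 12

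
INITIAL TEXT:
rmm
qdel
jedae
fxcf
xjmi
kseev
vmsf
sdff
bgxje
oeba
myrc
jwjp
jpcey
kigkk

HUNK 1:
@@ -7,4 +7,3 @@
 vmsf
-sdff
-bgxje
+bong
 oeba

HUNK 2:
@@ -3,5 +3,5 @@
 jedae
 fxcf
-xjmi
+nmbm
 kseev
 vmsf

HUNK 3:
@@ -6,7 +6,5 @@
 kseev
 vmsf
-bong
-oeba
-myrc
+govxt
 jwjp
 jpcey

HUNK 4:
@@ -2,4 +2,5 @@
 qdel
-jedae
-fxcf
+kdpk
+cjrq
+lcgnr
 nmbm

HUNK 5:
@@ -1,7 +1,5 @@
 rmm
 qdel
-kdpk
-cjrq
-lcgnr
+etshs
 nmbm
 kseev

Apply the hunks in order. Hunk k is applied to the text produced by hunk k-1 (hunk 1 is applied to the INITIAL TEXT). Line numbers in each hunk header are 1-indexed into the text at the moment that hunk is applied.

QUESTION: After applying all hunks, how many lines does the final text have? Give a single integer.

Answer: 10

Derivation:
Hunk 1: at line 7 remove [sdff,bgxje] add [bong] -> 13 lines: rmm qdel jedae fxcf xjmi kseev vmsf bong oeba myrc jwjp jpcey kigkk
Hunk 2: at line 3 remove [xjmi] add [nmbm] -> 13 lines: rmm qdel jedae fxcf nmbm kseev vmsf bong oeba myrc jwjp jpcey kigkk
Hunk 3: at line 6 remove [bong,oeba,myrc] add [govxt] -> 11 lines: rmm qdel jedae fxcf nmbm kseev vmsf govxt jwjp jpcey kigkk
Hunk 4: at line 2 remove [jedae,fxcf] add [kdpk,cjrq,lcgnr] -> 12 lines: rmm qdel kdpk cjrq lcgnr nmbm kseev vmsf govxt jwjp jpcey kigkk
Hunk 5: at line 1 remove [kdpk,cjrq,lcgnr] add [etshs] -> 10 lines: rmm qdel etshs nmbm kseev vmsf govxt jwjp jpcey kigkk
Final line count: 10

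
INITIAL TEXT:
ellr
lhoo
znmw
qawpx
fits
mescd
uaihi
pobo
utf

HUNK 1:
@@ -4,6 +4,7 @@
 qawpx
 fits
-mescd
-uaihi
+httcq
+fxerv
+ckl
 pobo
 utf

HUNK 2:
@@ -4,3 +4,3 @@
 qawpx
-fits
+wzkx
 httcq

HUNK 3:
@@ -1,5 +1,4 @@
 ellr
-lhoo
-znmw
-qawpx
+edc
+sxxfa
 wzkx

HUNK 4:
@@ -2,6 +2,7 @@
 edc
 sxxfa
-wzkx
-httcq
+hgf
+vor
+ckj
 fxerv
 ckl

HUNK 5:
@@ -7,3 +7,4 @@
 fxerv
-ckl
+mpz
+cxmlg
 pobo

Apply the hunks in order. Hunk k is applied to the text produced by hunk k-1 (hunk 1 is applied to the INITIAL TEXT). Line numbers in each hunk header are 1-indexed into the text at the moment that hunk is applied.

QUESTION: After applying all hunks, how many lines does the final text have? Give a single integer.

Hunk 1: at line 4 remove [mescd,uaihi] add [httcq,fxerv,ckl] -> 10 lines: ellr lhoo znmw qawpx fits httcq fxerv ckl pobo utf
Hunk 2: at line 4 remove [fits] add [wzkx] -> 10 lines: ellr lhoo znmw qawpx wzkx httcq fxerv ckl pobo utf
Hunk 3: at line 1 remove [lhoo,znmw,qawpx] add [edc,sxxfa] -> 9 lines: ellr edc sxxfa wzkx httcq fxerv ckl pobo utf
Hunk 4: at line 2 remove [wzkx,httcq] add [hgf,vor,ckj] -> 10 lines: ellr edc sxxfa hgf vor ckj fxerv ckl pobo utf
Hunk 5: at line 7 remove [ckl] add [mpz,cxmlg] -> 11 lines: ellr edc sxxfa hgf vor ckj fxerv mpz cxmlg pobo utf
Final line count: 11

Answer: 11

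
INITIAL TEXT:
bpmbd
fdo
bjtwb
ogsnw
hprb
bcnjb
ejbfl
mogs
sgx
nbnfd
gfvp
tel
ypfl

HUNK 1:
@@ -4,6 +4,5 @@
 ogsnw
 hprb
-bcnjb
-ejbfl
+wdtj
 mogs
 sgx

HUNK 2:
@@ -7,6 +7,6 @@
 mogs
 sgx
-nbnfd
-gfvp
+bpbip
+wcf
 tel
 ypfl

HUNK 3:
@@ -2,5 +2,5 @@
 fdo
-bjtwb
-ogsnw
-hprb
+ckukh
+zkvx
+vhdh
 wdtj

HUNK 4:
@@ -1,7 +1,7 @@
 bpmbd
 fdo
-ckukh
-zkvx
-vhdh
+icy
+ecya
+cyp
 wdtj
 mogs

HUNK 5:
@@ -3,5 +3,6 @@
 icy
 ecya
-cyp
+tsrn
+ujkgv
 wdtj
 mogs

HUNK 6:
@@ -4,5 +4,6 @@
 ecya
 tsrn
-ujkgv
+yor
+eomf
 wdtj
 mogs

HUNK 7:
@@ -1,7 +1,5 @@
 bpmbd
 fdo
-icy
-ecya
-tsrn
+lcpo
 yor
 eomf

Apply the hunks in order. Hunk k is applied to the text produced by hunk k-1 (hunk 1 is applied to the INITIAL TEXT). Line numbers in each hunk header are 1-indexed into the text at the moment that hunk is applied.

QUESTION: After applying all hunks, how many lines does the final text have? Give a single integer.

Answer: 12

Derivation:
Hunk 1: at line 4 remove [bcnjb,ejbfl] add [wdtj] -> 12 lines: bpmbd fdo bjtwb ogsnw hprb wdtj mogs sgx nbnfd gfvp tel ypfl
Hunk 2: at line 7 remove [nbnfd,gfvp] add [bpbip,wcf] -> 12 lines: bpmbd fdo bjtwb ogsnw hprb wdtj mogs sgx bpbip wcf tel ypfl
Hunk 3: at line 2 remove [bjtwb,ogsnw,hprb] add [ckukh,zkvx,vhdh] -> 12 lines: bpmbd fdo ckukh zkvx vhdh wdtj mogs sgx bpbip wcf tel ypfl
Hunk 4: at line 1 remove [ckukh,zkvx,vhdh] add [icy,ecya,cyp] -> 12 lines: bpmbd fdo icy ecya cyp wdtj mogs sgx bpbip wcf tel ypfl
Hunk 5: at line 3 remove [cyp] add [tsrn,ujkgv] -> 13 lines: bpmbd fdo icy ecya tsrn ujkgv wdtj mogs sgx bpbip wcf tel ypfl
Hunk 6: at line 4 remove [ujkgv] add [yor,eomf] -> 14 lines: bpmbd fdo icy ecya tsrn yor eomf wdtj mogs sgx bpbip wcf tel ypfl
Hunk 7: at line 1 remove [icy,ecya,tsrn] add [lcpo] -> 12 lines: bpmbd fdo lcpo yor eomf wdtj mogs sgx bpbip wcf tel ypfl
Final line count: 12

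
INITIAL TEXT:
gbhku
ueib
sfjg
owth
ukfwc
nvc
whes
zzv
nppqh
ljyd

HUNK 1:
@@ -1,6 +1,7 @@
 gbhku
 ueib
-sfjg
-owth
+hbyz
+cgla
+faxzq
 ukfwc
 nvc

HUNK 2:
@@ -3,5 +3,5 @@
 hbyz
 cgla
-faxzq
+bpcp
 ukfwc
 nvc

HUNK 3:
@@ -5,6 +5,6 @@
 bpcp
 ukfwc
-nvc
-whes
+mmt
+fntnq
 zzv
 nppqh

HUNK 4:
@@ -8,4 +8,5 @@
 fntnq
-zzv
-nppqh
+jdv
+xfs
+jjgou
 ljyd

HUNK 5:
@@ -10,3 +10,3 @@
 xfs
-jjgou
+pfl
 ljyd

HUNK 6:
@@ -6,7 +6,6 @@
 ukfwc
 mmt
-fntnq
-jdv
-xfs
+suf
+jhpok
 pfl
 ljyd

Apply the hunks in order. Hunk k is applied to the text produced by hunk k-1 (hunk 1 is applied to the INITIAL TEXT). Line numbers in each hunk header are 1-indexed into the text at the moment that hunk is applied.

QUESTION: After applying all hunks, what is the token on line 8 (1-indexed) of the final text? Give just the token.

Answer: suf

Derivation:
Hunk 1: at line 1 remove [sfjg,owth] add [hbyz,cgla,faxzq] -> 11 lines: gbhku ueib hbyz cgla faxzq ukfwc nvc whes zzv nppqh ljyd
Hunk 2: at line 3 remove [faxzq] add [bpcp] -> 11 lines: gbhku ueib hbyz cgla bpcp ukfwc nvc whes zzv nppqh ljyd
Hunk 3: at line 5 remove [nvc,whes] add [mmt,fntnq] -> 11 lines: gbhku ueib hbyz cgla bpcp ukfwc mmt fntnq zzv nppqh ljyd
Hunk 4: at line 8 remove [zzv,nppqh] add [jdv,xfs,jjgou] -> 12 lines: gbhku ueib hbyz cgla bpcp ukfwc mmt fntnq jdv xfs jjgou ljyd
Hunk 5: at line 10 remove [jjgou] add [pfl] -> 12 lines: gbhku ueib hbyz cgla bpcp ukfwc mmt fntnq jdv xfs pfl ljyd
Hunk 6: at line 6 remove [fntnq,jdv,xfs] add [suf,jhpok] -> 11 lines: gbhku ueib hbyz cgla bpcp ukfwc mmt suf jhpok pfl ljyd
Final line 8: suf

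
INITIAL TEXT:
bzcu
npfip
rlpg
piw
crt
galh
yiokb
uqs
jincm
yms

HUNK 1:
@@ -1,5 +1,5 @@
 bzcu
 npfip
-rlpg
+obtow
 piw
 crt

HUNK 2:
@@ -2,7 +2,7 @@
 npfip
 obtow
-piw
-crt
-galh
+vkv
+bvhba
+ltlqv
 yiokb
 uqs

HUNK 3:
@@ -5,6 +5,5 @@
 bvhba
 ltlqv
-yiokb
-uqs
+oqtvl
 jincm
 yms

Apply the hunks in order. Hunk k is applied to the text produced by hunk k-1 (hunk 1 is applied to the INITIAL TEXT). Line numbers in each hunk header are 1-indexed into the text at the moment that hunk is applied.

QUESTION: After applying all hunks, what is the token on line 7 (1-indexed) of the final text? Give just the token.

Hunk 1: at line 1 remove [rlpg] add [obtow] -> 10 lines: bzcu npfip obtow piw crt galh yiokb uqs jincm yms
Hunk 2: at line 2 remove [piw,crt,galh] add [vkv,bvhba,ltlqv] -> 10 lines: bzcu npfip obtow vkv bvhba ltlqv yiokb uqs jincm yms
Hunk 3: at line 5 remove [yiokb,uqs] add [oqtvl] -> 9 lines: bzcu npfip obtow vkv bvhba ltlqv oqtvl jincm yms
Final line 7: oqtvl

Answer: oqtvl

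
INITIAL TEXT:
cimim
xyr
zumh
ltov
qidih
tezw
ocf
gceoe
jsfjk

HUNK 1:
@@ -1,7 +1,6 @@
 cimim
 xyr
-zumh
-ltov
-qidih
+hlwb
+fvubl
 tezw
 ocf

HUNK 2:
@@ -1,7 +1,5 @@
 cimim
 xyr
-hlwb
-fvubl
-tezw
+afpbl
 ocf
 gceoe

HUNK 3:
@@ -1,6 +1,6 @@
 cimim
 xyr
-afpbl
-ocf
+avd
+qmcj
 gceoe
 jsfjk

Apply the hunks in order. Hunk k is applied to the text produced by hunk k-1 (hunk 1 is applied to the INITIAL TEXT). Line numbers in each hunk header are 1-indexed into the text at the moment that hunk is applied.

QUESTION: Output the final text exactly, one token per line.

Hunk 1: at line 1 remove [zumh,ltov,qidih] add [hlwb,fvubl] -> 8 lines: cimim xyr hlwb fvubl tezw ocf gceoe jsfjk
Hunk 2: at line 1 remove [hlwb,fvubl,tezw] add [afpbl] -> 6 lines: cimim xyr afpbl ocf gceoe jsfjk
Hunk 3: at line 1 remove [afpbl,ocf] add [avd,qmcj] -> 6 lines: cimim xyr avd qmcj gceoe jsfjk

Answer: cimim
xyr
avd
qmcj
gceoe
jsfjk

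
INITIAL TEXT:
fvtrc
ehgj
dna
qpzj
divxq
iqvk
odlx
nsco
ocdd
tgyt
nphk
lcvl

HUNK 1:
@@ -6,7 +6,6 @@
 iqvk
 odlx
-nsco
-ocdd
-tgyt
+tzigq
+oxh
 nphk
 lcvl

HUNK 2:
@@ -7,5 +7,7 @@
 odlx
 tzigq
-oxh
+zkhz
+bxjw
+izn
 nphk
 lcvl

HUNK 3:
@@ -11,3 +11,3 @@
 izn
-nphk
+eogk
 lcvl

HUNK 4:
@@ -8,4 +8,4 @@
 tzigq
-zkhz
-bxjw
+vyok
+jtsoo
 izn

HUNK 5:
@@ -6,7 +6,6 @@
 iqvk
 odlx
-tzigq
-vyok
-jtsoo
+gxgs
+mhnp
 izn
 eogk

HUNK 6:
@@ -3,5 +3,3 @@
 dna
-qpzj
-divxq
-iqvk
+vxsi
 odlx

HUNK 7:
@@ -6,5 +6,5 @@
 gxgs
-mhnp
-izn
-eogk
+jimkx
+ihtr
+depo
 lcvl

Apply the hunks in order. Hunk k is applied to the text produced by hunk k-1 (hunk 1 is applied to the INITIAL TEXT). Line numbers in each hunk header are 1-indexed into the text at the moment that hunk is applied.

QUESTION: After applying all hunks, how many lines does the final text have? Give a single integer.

Hunk 1: at line 6 remove [nsco,ocdd,tgyt] add [tzigq,oxh] -> 11 lines: fvtrc ehgj dna qpzj divxq iqvk odlx tzigq oxh nphk lcvl
Hunk 2: at line 7 remove [oxh] add [zkhz,bxjw,izn] -> 13 lines: fvtrc ehgj dna qpzj divxq iqvk odlx tzigq zkhz bxjw izn nphk lcvl
Hunk 3: at line 11 remove [nphk] add [eogk] -> 13 lines: fvtrc ehgj dna qpzj divxq iqvk odlx tzigq zkhz bxjw izn eogk lcvl
Hunk 4: at line 8 remove [zkhz,bxjw] add [vyok,jtsoo] -> 13 lines: fvtrc ehgj dna qpzj divxq iqvk odlx tzigq vyok jtsoo izn eogk lcvl
Hunk 5: at line 6 remove [tzigq,vyok,jtsoo] add [gxgs,mhnp] -> 12 lines: fvtrc ehgj dna qpzj divxq iqvk odlx gxgs mhnp izn eogk lcvl
Hunk 6: at line 3 remove [qpzj,divxq,iqvk] add [vxsi] -> 10 lines: fvtrc ehgj dna vxsi odlx gxgs mhnp izn eogk lcvl
Hunk 7: at line 6 remove [mhnp,izn,eogk] add [jimkx,ihtr,depo] -> 10 lines: fvtrc ehgj dna vxsi odlx gxgs jimkx ihtr depo lcvl
Final line count: 10

Answer: 10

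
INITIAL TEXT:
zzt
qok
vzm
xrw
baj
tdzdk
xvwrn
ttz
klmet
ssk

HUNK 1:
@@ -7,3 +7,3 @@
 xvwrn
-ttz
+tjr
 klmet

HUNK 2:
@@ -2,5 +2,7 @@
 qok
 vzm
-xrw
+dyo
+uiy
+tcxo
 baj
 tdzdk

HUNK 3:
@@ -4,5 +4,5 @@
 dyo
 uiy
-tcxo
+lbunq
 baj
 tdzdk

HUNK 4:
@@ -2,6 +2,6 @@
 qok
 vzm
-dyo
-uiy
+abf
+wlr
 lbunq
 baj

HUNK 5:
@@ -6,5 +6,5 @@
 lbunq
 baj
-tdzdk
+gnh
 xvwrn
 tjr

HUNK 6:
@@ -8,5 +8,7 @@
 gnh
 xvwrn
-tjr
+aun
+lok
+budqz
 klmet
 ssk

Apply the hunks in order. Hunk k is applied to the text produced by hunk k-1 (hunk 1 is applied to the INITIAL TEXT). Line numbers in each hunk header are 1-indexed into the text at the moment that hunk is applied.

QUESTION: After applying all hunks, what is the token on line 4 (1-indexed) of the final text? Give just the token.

Hunk 1: at line 7 remove [ttz] add [tjr] -> 10 lines: zzt qok vzm xrw baj tdzdk xvwrn tjr klmet ssk
Hunk 2: at line 2 remove [xrw] add [dyo,uiy,tcxo] -> 12 lines: zzt qok vzm dyo uiy tcxo baj tdzdk xvwrn tjr klmet ssk
Hunk 3: at line 4 remove [tcxo] add [lbunq] -> 12 lines: zzt qok vzm dyo uiy lbunq baj tdzdk xvwrn tjr klmet ssk
Hunk 4: at line 2 remove [dyo,uiy] add [abf,wlr] -> 12 lines: zzt qok vzm abf wlr lbunq baj tdzdk xvwrn tjr klmet ssk
Hunk 5: at line 6 remove [tdzdk] add [gnh] -> 12 lines: zzt qok vzm abf wlr lbunq baj gnh xvwrn tjr klmet ssk
Hunk 6: at line 8 remove [tjr] add [aun,lok,budqz] -> 14 lines: zzt qok vzm abf wlr lbunq baj gnh xvwrn aun lok budqz klmet ssk
Final line 4: abf

Answer: abf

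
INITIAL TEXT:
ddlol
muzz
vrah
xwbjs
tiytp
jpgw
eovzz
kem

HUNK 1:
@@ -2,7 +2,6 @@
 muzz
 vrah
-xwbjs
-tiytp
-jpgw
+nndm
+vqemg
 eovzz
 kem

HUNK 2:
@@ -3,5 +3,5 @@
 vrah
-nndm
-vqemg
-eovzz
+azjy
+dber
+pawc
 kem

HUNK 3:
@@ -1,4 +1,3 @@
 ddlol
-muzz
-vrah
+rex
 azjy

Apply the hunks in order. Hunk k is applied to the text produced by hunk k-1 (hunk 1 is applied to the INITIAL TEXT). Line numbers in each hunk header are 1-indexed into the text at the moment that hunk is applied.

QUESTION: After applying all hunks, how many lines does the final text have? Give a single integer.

Hunk 1: at line 2 remove [xwbjs,tiytp,jpgw] add [nndm,vqemg] -> 7 lines: ddlol muzz vrah nndm vqemg eovzz kem
Hunk 2: at line 3 remove [nndm,vqemg,eovzz] add [azjy,dber,pawc] -> 7 lines: ddlol muzz vrah azjy dber pawc kem
Hunk 3: at line 1 remove [muzz,vrah] add [rex] -> 6 lines: ddlol rex azjy dber pawc kem
Final line count: 6

Answer: 6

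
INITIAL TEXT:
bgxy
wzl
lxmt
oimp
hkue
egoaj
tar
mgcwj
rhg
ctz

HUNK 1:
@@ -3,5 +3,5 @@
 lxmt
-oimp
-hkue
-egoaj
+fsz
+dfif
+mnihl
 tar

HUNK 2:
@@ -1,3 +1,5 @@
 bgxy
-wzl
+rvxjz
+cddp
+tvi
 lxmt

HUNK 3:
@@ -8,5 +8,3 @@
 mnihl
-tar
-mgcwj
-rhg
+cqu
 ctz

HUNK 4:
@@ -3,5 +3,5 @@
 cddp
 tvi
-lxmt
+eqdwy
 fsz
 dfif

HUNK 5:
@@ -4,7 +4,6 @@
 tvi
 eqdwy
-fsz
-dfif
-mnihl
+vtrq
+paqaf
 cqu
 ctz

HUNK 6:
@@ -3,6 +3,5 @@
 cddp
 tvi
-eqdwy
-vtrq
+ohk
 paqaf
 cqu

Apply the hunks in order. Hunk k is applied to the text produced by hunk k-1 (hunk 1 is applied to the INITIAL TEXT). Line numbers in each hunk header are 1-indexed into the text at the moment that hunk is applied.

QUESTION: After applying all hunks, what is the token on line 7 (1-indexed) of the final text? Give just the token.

Hunk 1: at line 3 remove [oimp,hkue,egoaj] add [fsz,dfif,mnihl] -> 10 lines: bgxy wzl lxmt fsz dfif mnihl tar mgcwj rhg ctz
Hunk 2: at line 1 remove [wzl] add [rvxjz,cddp,tvi] -> 12 lines: bgxy rvxjz cddp tvi lxmt fsz dfif mnihl tar mgcwj rhg ctz
Hunk 3: at line 8 remove [tar,mgcwj,rhg] add [cqu] -> 10 lines: bgxy rvxjz cddp tvi lxmt fsz dfif mnihl cqu ctz
Hunk 4: at line 3 remove [lxmt] add [eqdwy] -> 10 lines: bgxy rvxjz cddp tvi eqdwy fsz dfif mnihl cqu ctz
Hunk 5: at line 4 remove [fsz,dfif,mnihl] add [vtrq,paqaf] -> 9 lines: bgxy rvxjz cddp tvi eqdwy vtrq paqaf cqu ctz
Hunk 6: at line 3 remove [eqdwy,vtrq] add [ohk] -> 8 lines: bgxy rvxjz cddp tvi ohk paqaf cqu ctz
Final line 7: cqu

Answer: cqu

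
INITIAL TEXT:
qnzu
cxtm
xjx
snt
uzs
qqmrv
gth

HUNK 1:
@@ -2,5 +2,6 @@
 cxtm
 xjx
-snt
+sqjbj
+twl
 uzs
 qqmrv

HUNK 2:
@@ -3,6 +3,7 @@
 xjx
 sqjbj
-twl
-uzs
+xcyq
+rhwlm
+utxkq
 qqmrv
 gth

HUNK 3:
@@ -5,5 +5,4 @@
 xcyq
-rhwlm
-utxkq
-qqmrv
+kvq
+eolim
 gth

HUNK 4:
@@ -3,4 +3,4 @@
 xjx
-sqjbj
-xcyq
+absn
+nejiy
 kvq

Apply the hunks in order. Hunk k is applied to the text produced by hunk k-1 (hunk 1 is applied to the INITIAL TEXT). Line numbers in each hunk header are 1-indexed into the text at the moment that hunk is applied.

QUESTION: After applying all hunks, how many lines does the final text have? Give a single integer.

Answer: 8

Derivation:
Hunk 1: at line 2 remove [snt] add [sqjbj,twl] -> 8 lines: qnzu cxtm xjx sqjbj twl uzs qqmrv gth
Hunk 2: at line 3 remove [twl,uzs] add [xcyq,rhwlm,utxkq] -> 9 lines: qnzu cxtm xjx sqjbj xcyq rhwlm utxkq qqmrv gth
Hunk 3: at line 5 remove [rhwlm,utxkq,qqmrv] add [kvq,eolim] -> 8 lines: qnzu cxtm xjx sqjbj xcyq kvq eolim gth
Hunk 4: at line 3 remove [sqjbj,xcyq] add [absn,nejiy] -> 8 lines: qnzu cxtm xjx absn nejiy kvq eolim gth
Final line count: 8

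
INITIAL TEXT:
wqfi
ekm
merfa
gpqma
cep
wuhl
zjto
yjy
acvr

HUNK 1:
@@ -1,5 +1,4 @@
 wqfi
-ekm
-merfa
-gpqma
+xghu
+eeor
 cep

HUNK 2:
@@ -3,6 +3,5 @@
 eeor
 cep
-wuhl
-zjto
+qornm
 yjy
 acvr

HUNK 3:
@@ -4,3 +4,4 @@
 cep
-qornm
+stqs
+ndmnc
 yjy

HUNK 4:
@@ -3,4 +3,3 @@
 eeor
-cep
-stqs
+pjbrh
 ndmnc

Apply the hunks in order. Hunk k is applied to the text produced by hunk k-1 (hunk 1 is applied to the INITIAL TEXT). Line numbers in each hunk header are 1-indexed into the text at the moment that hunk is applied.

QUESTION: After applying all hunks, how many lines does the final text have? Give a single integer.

Hunk 1: at line 1 remove [ekm,merfa,gpqma] add [xghu,eeor] -> 8 lines: wqfi xghu eeor cep wuhl zjto yjy acvr
Hunk 2: at line 3 remove [wuhl,zjto] add [qornm] -> 7 lines: wqfi xghu eeor cep qornm yjy acvr
Hunk 3: at line 4 remove [qornm] add [stqs,ndmnc] -> 8 lines: wqfi xghu eeor cep stqs ndmnc yjy acvr
Hunk 4: at line 3 remove [cep,stqs] add [pjbrh] -> 7 lines: wqfi xghu eeor pjbrh ndmnc yjy acvr
Final line count: 7

Answer: 7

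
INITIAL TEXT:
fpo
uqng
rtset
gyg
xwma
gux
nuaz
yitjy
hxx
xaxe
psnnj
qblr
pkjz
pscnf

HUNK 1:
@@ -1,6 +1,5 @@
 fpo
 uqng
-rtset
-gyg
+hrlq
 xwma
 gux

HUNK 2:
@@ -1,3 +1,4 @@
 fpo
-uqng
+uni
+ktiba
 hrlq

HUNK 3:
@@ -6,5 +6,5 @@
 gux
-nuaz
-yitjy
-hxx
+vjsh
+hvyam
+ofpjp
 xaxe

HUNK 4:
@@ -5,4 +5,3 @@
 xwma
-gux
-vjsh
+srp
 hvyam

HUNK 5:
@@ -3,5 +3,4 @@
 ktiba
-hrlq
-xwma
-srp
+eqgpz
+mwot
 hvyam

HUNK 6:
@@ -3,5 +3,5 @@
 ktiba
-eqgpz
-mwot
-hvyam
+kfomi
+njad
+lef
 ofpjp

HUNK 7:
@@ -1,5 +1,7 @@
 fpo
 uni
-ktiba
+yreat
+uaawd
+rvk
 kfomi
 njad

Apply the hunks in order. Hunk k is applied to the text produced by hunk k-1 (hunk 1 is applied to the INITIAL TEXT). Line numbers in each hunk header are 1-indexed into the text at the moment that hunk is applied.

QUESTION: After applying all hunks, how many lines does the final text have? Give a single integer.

Answer: 14

Derivation:
Hunk 1: at line 1 remove [rtset,gyg] add [hrlq] -> 13 lines: fpo uqng hrlq xwma gux nuaz yitjy hxx xaxe psnnj qblr pkjz pscnf
Hunk 2: at line 1 remove [uqng] add [uni,ktiba] -> 14 lines: fpo uni ktiba hrlq xwma gux nuaz yitjy hxx xaxe psnnj qblr pkjz pscnf
Hunk 3: at line 6 remove [nuaz,yitjy,hxx] add [vjsh,hvyam,ofpjp] -> 14 lines: fpo uni ktiba hrlq xwma gux vjsh hvyam ofpjp xaxe psnnj qblr pkjz pscnf
Hunk 4: at line 5 remove [gux,vjsh] add [srp] -> 13 lines: fpo uni ktiba hrlq xwma srp hvyam ofpjp xaxe psnnj qblr pkjz pscnf
Hunk 5: at line 3 remove [hrlq,xwma,srp] add [eqgpz,mwot] -> 12 lines: fpo uni ktiba eqgpz mwot hvyam ofpjp xaxe psnnj qblr pkjz pscnf
Hunk 6: at line 3 remove [eqgpz,mwot,hvyam] add [kfomi,njad,lef] -> 12 lines: fpo uni ktiba kfomi njad lef ofpjp xaxe psnnj qblr pkjz pscnf
Hunk 7: at line 1 remove [ktiba] add [yreat,uaawd,rvk] -> 14 lines: fpo uni yreat uaawd rvk kfomi njad lef ofpjp xaxe psnnj qblr pkjz pscnf
Final line count: 14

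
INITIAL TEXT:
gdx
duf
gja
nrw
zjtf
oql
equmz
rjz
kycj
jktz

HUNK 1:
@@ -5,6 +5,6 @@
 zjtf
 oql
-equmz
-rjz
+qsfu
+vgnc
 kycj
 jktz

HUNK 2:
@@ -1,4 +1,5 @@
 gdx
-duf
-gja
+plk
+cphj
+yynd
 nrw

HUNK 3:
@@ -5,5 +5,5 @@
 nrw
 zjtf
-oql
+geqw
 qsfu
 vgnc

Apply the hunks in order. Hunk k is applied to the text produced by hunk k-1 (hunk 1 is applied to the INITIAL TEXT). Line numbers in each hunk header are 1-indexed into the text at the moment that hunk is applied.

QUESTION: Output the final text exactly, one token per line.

Hunk 1: at line 5 remove [equmz,rjz] add [qsfu,vgnc] -> 10 lines: gdx duf gja nrw zjtf oql qsfu vgnc kycj jktz
Hunk 2: at line 1 remove [duf,gja] add [plk,cphj,yynd] -> 11 lines: gdx plk cphj yynd nrw zjtf oql qsfu vgnc kycj jktz
Hunk 3: at line 5 remove [oql] add [geqw] -> 11 lines: gdx plk cphj yynd nrw zjtf geqw qsfu vgnc kycj jktz

Answer: gdx
plk
cphj
yynd
nrw
zjtf
geqw
qsfu
vgnc
kycj
jktz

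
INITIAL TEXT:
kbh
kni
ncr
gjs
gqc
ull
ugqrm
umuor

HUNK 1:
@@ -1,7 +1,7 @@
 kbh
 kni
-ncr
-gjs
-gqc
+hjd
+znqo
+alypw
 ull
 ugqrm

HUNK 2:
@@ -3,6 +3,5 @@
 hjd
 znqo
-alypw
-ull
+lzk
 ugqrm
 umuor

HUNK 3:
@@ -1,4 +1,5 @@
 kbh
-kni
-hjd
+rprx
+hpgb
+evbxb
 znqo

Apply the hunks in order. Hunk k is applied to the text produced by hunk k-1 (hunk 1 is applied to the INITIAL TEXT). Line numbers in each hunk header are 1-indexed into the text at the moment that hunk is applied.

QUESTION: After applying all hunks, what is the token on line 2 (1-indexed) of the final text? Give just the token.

Hunk 1: at line 1 remove [ncr,gjs,gqc] add [hjd,znqo,alypw] -> 8 lines: kbh kni hjd znqo alypw ull ugqrm umuor
Hunk 2: at line 3 remove [alypw,ull] add [lzk] -> 7 lines: kbh kni hjd znqo lzk ugqrm umuor
Hunk 3: at line 1 remove [kni,hjd] add [rprx,hpgb,evbxb] -> 8 lines: kbh rprx hpgb evbxb znqo lzk ugqrm umuor
Final line 2: rprx

Answer: rprx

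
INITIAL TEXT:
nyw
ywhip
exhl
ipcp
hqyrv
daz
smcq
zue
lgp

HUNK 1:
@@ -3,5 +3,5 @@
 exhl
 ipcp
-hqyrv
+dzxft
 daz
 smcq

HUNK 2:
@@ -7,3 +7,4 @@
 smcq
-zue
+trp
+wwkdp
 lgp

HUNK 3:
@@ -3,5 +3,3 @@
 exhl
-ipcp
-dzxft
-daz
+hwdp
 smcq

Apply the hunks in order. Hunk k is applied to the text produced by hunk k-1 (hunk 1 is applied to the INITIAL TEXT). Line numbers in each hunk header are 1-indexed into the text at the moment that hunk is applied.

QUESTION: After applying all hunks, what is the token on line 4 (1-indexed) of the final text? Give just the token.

Hunk 1: at line 3 remove [hqyrv] add [dzxft] -> 9 lines: nyw ywhip exhl ipcp dzxft daz smcq zue lgp
Hunk 2: at line 7 remove [zue] add [trp,wwkdp] -> 10 lines: nyw ywhip exhl ipcp dzxft daz smcq trp wwkdp lgp
Hunk 3: at line 3 remove [ipcp,dzxft,daz] add [hwdp] -> 8 lines: nyw ywhip exhl hwdp smcq trp wwkdp lgp
Final line 4: hwdp

Answer: hwdp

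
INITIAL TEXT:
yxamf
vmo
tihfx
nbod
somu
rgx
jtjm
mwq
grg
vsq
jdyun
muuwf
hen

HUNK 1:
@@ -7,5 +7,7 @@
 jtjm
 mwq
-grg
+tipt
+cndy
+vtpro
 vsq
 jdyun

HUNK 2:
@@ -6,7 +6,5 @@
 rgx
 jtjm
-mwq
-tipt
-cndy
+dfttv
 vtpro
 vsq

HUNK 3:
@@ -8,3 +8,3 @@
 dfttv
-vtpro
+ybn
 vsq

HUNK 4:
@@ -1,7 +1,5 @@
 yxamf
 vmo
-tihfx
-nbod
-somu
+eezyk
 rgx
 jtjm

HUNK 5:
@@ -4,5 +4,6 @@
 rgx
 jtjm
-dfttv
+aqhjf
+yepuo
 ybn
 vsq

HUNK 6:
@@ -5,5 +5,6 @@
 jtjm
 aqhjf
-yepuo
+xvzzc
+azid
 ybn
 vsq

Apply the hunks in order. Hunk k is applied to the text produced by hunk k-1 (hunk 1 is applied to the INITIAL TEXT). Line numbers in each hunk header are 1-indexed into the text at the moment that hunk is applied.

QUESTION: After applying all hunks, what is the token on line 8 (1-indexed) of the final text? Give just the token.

Hunk 1: at line 7 remove [grg] add [tipt,cndy,vtpro] -> 15 lines: yxamf vmo tihfx nbod somu rgx jtjm mwq tipt cndy vtpro vsq jdyun muuwf hen
Hunk 2: at line 6 remove [mwq,tipt,cndy] add [dfttv] -> 13 lines: yxamf vmo tihfx nbod somu rgx jtjm dfttv vtpro vsq jdyun muuwf hen
Hunk 3: at line 8 remove [vtpro] add [ybn] -> 13 lines: yxamf vmo tihfx nbod somu rgx jtjm dfttv ybn vsq jdyun muuwf hen
Hunk 4: at line 1 remove [tihfx,nbod,somu] add [eezyk] -> 11 lines: yxamf vmo eezyk rgx jtjm dfttv ybn vsq jdyun muuwf hen
Hunk 5: at line 4 remove [dfttv] add [aqhjf,yepuo] -> 12 lines: yxamf vmo eezyk rgx jtjm aqhjf yepuo ybn vsq jdyun muuwf hen
Hunk 6: at line 5 remove [yepuo] add [xvzzc,azid] -> 13 lines: yxamf vmo eezyk rgx jtjm aqhjf xvzzc azid ybn vsq jdyun muuwf hen
Final line 8: azid

Answer: azid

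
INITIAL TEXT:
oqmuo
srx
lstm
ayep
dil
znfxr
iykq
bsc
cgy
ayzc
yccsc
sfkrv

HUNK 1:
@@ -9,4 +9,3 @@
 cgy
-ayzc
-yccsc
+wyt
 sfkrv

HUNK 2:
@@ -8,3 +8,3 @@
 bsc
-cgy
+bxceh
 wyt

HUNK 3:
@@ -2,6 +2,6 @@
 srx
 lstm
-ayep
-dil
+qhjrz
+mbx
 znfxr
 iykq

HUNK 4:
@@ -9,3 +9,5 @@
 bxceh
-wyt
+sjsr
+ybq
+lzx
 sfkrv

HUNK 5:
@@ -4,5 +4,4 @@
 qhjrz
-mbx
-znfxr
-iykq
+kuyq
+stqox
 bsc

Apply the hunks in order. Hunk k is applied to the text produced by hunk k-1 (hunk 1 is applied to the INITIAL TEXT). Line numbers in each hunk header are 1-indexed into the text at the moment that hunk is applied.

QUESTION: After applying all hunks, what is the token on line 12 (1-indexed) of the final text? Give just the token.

Answer: sfkrv

Derivation:
Hunk 1: at line 9 remove [ayzc,yccsc] add [wyt] -> 11 lines: oqmuo srx lstm ayep dil znfxr iykq bsc cgy wyt sfkrv
Hunk 2: at line 8 remove [cgy] add [bxceh] -> 11 lines: oqmuo srx lstm ayep dil znfxr iykq bsc bxceh wyt sfkrv
Hunk 3: at line 2 remove [ayep,dil] add [qhjrz,mbx] -> 11 lines: oqmuo srx lstm qhjrz mbx znfxr iykq bsc bxceh wyt sfkrv
Hunk 4: at line 9 remove [wyt] add [sjsr,ybq,lzx] -> 13 lines: oqmuo srx lstm qhjrz mbx znfxr iykq bsc bxceh sjsr ybq lzx sfkrv
Hunk 5: at line 4 remove [mbx,znfxr,iykq] add [kuyq,stqox] -> 12 lines: oqmuo srx lstm qhjrz kuyq stqox bsc bxceh sjsr ybq lzx sfkrv
Final line 12: sfkrv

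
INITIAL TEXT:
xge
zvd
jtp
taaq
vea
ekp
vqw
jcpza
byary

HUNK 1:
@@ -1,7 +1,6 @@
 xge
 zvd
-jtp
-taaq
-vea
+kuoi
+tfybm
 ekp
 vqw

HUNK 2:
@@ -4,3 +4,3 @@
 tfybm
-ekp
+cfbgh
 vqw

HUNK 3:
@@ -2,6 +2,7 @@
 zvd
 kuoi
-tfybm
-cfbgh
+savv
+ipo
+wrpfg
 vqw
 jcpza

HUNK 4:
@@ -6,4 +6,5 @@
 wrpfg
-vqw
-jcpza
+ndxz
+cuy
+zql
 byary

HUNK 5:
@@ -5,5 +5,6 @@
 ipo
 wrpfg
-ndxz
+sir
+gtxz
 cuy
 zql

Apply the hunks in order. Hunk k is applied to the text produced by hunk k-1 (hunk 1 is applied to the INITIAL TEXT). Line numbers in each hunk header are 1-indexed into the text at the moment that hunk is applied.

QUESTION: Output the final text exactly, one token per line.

Answer: xge
zvd
kuoi
savv
ipo
wrpfg
sir
gtxz
cuy
zql
byary

Derivation:
Hunk 1: at line 1 remove [jtp,taaq,vea] add [kuoi,tfybm] -> 8 lines: xge zvd kuoi tfybm ekp vqw jcpza byary
Hunk 2: at line 4 remove [ekp] add [cfbgh] -> 8 lines: xge zvd kuoi tfybm cfbgh vqw jcpza byary
Hunk 3: at line 2 remove [tfybm,cfbgh] add [savv,ipo,wrpfg] -> 9 lines: xge zvd kuoi savv ipo wrpfg vqw jcpza byary
Hunk 4: at line 6 remove [vqw,jcpza] add [ndxz,cuy,zql] -> 10 lines: xge zvd kuoi savv ipo wrpfg ndxz cuy zql byary
Hunk 5: at line 5 remove [ndxz] add [sir,gtxz] -> 11 lines: xge zvd kuoi savv ipo wrpfg sir gtxz cuy zql byary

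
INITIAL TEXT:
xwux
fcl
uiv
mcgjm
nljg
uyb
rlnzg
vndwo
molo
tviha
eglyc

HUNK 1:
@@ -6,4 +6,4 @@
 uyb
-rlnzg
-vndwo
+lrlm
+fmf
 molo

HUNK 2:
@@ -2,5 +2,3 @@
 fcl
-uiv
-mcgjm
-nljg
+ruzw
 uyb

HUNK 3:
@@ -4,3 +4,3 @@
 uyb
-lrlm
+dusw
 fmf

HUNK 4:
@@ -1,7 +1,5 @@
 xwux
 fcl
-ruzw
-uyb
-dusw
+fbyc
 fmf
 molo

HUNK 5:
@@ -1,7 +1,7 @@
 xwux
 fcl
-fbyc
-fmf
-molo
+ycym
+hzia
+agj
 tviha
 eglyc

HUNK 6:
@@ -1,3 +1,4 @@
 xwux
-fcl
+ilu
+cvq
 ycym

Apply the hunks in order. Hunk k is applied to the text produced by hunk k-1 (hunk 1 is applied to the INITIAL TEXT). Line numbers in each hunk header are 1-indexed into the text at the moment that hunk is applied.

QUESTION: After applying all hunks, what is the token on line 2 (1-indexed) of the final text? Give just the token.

Hunk 1: at line 6 remove [rlnzg,vndwo] add [lrlm,fmf] -> 11 lines: xwux fcl uiv mcgjm nljg uyb lrlm fmf molo tviha eglyc
Hunk 2: at line 2 remove [uiv,mcgjm,nljg] add [ruzw] -> 9 lines: xwux fcl ruzw uyb lrlm fmf molo tviha eglyc
Hunk 3: at line 4 remove [lrlm] add [dusw] -> 9 lines: xwux fcl ruzw uyb dusw fmf molo tviha eglyc
Hunk 4: at line 1 remove [ruzw,uyb,dusw] add [fbyc] -> 7 lines: xwux fcl fbyc fmf molo tviha eglyc
Hunk 5: at line 1 remove [fbyc,fmf,molo] add [ycym,hzia,agj] -> 7 lines: xwux fcl ycym hzia agj tviha eglyc
Hunk 6: at line 1 remove [fcl] add [ilu,cvq] -> 8 lines: xwux ilu cvq ycym hzia agj tviha eglyc
Final line 2: ilu

Answer: ilu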